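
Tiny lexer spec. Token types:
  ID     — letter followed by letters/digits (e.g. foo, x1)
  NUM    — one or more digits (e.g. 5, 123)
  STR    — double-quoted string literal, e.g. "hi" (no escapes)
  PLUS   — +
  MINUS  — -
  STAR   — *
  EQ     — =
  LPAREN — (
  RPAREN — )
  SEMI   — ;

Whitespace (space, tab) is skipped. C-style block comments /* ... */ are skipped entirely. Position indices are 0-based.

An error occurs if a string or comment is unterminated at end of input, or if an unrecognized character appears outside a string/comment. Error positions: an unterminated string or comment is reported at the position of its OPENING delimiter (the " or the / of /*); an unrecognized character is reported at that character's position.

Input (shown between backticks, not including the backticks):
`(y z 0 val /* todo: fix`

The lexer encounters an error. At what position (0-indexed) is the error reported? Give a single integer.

pos=0: emit LPAREN '('
pos=1: emit ID 'y' (now at pos=2)
pos=3: emit ID 'z' (now at pos=4)
pos=5: emit NUM '0' (now at pos=6)
pos=7: emit ID 'val' (now at pos=10)
pos=11: enter COMMENT mode (saw '/*')
pos=11: ERROR — unterminated comment (reached EOF)

Answer: 11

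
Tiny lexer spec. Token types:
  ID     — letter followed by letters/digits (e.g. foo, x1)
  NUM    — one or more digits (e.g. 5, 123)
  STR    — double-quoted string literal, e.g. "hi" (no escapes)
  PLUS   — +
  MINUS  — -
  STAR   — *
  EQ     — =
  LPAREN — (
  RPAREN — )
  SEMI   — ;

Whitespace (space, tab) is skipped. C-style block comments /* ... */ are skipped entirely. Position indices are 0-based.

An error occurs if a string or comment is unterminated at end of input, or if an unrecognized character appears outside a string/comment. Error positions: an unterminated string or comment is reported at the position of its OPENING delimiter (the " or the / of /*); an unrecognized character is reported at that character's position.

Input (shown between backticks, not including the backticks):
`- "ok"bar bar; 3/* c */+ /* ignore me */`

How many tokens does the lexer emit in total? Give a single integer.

pos=0: emit MINUS '-'
pos=2: enter STRING mode
pos=2: emit STR "ok" (now at pos=6)
pos=6: emit ID 'bar' (now at pos=9)
pos=10: emit ID 'bar' (now at pos=13)
pos=13: emit SEMI ';'
pos=15: emit NUM '3' (now at pos=16)
pos=16: enter COMMENT mode (saw '/*')
exit COMMENT mode (now at pos=23)
pos=23: emit PLUS '+'
pos=25: enter COMMENT mode (saw '/*')
exit COMMENT mode (now at pos=40)
DONE. 7 tokens: [MINUS, STR, ID, ID, SEMI, NUM, PLUS]

Answer: 7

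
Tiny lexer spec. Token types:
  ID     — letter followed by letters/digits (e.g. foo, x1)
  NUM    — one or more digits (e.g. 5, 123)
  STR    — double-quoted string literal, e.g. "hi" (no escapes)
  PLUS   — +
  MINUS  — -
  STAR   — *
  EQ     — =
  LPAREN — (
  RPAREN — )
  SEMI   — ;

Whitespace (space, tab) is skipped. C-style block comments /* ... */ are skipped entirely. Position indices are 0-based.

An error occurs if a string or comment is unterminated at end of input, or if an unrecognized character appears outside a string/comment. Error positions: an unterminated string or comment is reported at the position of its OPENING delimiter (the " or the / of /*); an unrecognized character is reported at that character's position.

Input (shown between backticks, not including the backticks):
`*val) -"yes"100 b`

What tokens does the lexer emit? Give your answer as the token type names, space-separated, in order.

pos=0: emit STAR '*'
pos=1: emit ID 'val' (now at pos=4)
pos=4: emit RPAREN ')'
pos=6: emit MINUS '-'
pos=7: enter STRING mode
pos=7: emit STR "yes" (now at pos=12)
pos=12: emit NUM '100' (now at pos=15)
pos=16: emit ID 'b' (now at pos=17)
DONE. 7 tokens: [STAR, ID, RPAREN, MINUS, STR, NUM, ID]

Answer: STAR ID RPAREN MINUS STR NUM ID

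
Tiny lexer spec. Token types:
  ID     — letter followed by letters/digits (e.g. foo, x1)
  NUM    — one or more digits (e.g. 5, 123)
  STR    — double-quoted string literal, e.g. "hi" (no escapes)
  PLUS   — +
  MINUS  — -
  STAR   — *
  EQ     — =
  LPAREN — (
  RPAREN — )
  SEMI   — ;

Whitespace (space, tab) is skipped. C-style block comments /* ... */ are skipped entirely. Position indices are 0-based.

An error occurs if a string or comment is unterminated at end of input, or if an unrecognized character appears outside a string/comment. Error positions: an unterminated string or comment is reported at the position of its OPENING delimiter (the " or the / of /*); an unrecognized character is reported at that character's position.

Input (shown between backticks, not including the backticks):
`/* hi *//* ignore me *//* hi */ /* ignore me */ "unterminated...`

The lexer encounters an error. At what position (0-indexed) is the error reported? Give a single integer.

pos=0: enter COMMENT mode (saw '/*')
exit COMMENT mode (now at pos=8)
pos=8: enter COMMENT mode (saw '/*')
exit COMMENT mode (now at pos=23)
pos=23: enter COMMENT mode (saw '/*')
exit COMMENT mode (now at pos=31)
pos=32: enter COMMENT mode (saw '/*')
exit COMMENT mode (now at pos=47)
pos=48: enter STRING mode
pos=48: ERROR — unterminated string

Answer: 48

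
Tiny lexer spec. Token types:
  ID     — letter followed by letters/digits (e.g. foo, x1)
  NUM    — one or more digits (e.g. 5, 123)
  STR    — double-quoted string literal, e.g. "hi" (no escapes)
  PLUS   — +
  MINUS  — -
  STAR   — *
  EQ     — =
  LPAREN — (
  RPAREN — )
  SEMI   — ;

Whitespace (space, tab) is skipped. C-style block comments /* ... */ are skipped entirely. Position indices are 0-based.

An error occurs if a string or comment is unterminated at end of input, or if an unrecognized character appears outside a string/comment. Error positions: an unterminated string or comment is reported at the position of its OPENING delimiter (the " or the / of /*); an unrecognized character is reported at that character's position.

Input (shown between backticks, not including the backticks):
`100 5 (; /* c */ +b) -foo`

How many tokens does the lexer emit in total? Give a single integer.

Answer: 9

Derivation:
pos=0: emit NUM '100' (now at pos=3)
pos=4: emit NUM '5' (now at pos=5)
pos=6: emit LPAREN '('
pos=7: emit SEMI ';'
pos=9: enter COMMENT mode (saw '/*')
exit COMMENT mode (now at pos=16)
pos=17: emit PLUS '+'
pos=18: emit ID 'b' (now at pos=19)
pos=19: emit RPAREN ')'
pos=21: emit MINUS '-'
pos=22: emit ID 'foo' (now at pos=25)
DONE. 9 tokens: [NUM, NUM, LPAREN, SEMI, PLUS, ID, RPAREN, MINUS, ID]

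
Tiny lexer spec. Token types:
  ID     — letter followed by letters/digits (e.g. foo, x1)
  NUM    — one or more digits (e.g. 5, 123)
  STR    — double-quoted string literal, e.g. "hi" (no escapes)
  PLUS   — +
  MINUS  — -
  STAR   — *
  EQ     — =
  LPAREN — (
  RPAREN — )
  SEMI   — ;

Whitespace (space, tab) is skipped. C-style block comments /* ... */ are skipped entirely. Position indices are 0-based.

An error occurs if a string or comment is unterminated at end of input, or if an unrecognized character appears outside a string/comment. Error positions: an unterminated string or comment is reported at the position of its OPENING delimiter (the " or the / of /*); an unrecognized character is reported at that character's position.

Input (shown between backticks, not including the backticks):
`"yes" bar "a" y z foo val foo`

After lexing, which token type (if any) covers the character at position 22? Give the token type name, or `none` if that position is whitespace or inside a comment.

Answer: ID

Derivation:
pos=0: enter STRING mode
pos=0: emit STR "yes" (now at pos=5)
pos=6: emit ID 'bar' (now at pos=9)
pos=10: enter STRING mode
pos=10: emit STR "a" (now at pos=13)
pos=14: emit ID 'y' (now at pos=15)
pos=16: emit ID 'z' (now at pos=17)
pos=18: emit ID 'foo' (now at pos=21)
pos=22: emit ID 'val' (now at pos=25)
pos=26: emit ID 'foo' (now at pos=29)
DONE. 8 tokens: [STR, ID, STR, ID, ID, ID, ID, ID]
Position 22: char is 'v' -> ID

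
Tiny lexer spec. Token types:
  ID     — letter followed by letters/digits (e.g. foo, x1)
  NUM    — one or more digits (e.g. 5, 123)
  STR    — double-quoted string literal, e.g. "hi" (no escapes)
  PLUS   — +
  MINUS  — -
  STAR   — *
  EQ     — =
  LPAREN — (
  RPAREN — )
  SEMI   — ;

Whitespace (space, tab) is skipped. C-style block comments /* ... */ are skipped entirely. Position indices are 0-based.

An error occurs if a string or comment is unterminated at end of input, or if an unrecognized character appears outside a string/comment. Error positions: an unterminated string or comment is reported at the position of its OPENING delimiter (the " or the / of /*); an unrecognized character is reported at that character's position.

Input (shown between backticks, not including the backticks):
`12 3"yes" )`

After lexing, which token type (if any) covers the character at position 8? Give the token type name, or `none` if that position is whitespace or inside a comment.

Answer: STR

Derivation:
pos=0: emit NUM '12' (now at pos=2)
pos=3: emit NUM '3' (now at pos=4)
pos=4: enter STRING mode
pos=4: emit STR "yes" (now at pos=9)
pos=10: emit RPAREN ')'
DONE. 4 tokens: [NUM, NUM, STR, RPAREN]
Position 8: char is '"' -> STR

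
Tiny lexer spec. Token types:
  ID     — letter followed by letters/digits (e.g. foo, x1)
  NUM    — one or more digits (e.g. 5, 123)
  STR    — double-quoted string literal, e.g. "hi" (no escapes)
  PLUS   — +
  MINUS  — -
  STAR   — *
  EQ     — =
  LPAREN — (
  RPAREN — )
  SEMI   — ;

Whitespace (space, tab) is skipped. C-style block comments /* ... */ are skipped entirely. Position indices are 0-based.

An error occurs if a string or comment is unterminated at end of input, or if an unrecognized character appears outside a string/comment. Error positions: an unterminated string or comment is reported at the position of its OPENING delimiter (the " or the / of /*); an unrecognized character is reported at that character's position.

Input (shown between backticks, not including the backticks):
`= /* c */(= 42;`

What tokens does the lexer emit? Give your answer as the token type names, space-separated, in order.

pos=0: emit EQ '='
pos=2: enter COMMENT mode (saw '/*')
exit COMMENT mode (now at pos=9)
pos=9: emit LPAREN '('
pos=10: emit EQ '='
pos=12: emit NUM '42' (now at pos=14)
pos=14: emit SEMI ';'
DONE. 5 tokens: [EQ, LPAREN, EQ, NUM, SEMI]

Answer: EQ LPAREN EQ NUM SEMI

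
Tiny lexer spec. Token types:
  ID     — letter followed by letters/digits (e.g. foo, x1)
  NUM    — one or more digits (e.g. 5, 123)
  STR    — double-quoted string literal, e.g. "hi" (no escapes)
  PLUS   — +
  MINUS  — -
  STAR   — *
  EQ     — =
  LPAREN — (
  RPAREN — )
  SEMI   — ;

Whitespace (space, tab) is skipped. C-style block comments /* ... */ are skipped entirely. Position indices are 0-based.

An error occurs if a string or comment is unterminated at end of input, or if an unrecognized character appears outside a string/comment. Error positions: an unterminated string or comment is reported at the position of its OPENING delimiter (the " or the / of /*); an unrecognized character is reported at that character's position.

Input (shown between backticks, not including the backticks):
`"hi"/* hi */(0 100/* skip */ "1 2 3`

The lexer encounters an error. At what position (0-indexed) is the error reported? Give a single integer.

Answer: 29

Derivation:
pos=0: enter STRING mode
pos=0: emit STR "hi" (now at pos=4)
pos=4: enter COMMENT mode (saw '/*')
exit COMMENT mode (now at pos=12)
pos=12: emit LPAREN '('
pos=13: emit NUM '0' (now at pos=14)
pos=15: emit NUM '100' (now at pos=18)
pos=18: enter COMMENT mode (saw '/*')
exit COMMENT mode (now at pos=28)
pos=29: enter STRING mode
pos=29: ERROR — unterminated string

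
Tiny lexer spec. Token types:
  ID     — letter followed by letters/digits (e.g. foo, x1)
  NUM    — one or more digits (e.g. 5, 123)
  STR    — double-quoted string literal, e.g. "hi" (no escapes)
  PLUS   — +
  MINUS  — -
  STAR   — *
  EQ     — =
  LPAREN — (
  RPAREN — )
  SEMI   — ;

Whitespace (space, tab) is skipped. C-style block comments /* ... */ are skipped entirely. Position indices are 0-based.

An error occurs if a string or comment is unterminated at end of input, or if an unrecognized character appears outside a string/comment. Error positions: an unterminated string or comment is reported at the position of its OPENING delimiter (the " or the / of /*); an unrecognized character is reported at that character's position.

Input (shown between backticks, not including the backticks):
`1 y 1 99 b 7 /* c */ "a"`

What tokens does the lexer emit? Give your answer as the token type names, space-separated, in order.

Answer: NUM ID NUM NUM ID NUM STR

Derivation:
pos=0: emit NUM '1' (now at pos=1)
pos=2: emit ID 'y' (now at pos=3)
pos=4: emit NUM '1' (now at pos=5)
pos=6: emit NUM '99' (now at pos=8)
pos=9: emit ID 'b' (now at pos=10)
pos=11: emit NUM '7' (now at pos=12)
pos=13: enter COMMENT mode (saw '/*')
exit COMMENT mode (now at pos=20)
pos=21: enter STRING mode
pos=21: emit STR "a" (now at pos=24)
DONE. 7 tokens: [NUM, ID, NUM, NUM, ID, NUM, STR]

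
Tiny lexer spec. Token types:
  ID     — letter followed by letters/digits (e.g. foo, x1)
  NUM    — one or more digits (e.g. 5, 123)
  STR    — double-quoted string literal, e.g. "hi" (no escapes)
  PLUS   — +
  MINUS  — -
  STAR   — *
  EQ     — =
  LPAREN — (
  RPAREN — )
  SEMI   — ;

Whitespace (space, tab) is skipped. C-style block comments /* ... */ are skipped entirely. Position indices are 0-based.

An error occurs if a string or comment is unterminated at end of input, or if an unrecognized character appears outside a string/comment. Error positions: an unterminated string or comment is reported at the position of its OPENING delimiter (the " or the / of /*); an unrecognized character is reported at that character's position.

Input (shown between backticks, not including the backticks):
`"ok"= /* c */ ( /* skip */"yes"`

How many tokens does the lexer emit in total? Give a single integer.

pos=0: enter STRING mode
pos=0: emit STR "ok" (now at pos=4)
pos=4: emit EQ '='
pos=6: enter COMMENT mode (saw '/*')
exit COMMENT mode (now at pos=13)
pos=14: emit LPAREN '('
pos=16: enter COMMENT mode (saw '/*')
exit COMMENT mode (now at pos=26)
pos=26: enter STRING mode
pos=26: emit STR "yes" (now at pos=31)
DONE. 4 tokens: [STR, EQ, LPAREN, STR]

Answer: 4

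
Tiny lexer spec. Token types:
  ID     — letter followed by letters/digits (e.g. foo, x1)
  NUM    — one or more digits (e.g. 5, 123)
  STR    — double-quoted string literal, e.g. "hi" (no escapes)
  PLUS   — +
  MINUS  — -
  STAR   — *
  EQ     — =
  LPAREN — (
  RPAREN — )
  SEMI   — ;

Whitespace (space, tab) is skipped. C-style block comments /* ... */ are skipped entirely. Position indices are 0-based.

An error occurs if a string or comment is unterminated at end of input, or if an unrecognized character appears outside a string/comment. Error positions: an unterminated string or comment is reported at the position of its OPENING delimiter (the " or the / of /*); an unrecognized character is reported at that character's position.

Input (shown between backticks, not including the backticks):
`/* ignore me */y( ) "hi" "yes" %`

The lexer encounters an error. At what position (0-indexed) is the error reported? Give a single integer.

Answer: 31

Derivation:
pos=0: enter COMMENT mode (saw '/*')
exit COMMENT mode (now at pos=15)
pos=15: emit ID 'y' (now at pos=16)
pos=16: emit LPAREN '('
pos=18: emit RPAREN ')'
pos=20: enter STRING mode
pos=20: emit STR "hi" (now at pos=24)
pos=25: enter STRING mode
pos=25: emit STR "yes" (now at pos=30)
pos=31: ERROR — unrecognized char '%'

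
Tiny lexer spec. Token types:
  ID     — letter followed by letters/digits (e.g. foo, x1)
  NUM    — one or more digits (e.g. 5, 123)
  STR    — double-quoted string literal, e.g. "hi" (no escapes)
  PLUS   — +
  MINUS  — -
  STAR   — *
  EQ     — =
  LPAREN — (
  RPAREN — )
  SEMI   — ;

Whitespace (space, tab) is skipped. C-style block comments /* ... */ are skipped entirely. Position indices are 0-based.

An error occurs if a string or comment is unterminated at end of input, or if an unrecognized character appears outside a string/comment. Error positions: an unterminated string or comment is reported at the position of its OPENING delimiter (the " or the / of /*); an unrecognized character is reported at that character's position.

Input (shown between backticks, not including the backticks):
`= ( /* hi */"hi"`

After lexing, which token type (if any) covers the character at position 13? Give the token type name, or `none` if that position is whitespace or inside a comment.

Answer: STR

Derivation:
pos=0: emit EQ '='
pos=2: emit LPAREN '('
pos=4: enter COMMENT mode (saw '/*')
exit COMMENT mode (now at pos=12)
pos=12: enter STRING mode
pos=12: emit STR "hi" (now at pos=16)
DONE. 3 tokens: [EQ, LPAREN, STR]
Position 13: char is 'h' -> STR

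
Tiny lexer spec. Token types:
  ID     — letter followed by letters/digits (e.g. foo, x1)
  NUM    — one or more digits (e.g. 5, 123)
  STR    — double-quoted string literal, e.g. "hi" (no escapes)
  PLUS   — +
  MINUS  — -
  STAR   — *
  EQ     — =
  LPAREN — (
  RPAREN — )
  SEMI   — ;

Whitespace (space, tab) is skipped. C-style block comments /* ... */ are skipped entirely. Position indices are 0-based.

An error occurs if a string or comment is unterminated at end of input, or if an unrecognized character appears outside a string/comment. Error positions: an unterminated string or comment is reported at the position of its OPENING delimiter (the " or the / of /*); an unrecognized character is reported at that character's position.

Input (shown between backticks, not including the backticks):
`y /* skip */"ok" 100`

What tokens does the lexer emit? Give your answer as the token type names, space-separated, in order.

Answer: ID STR NUM

Derivation:
pos=0: emit ID 'y' (now at pos=1)
pos=2: enter COMMENT mode (saw '/*')
exit COMMENT mode (now at pos=12)
pos=12: enter STRING mode
pos=12: emit STR "ok" (now at pos=16)
pos=17: emit NUM '100' (now at pos=20)
DONE. 3 tokens: [ID, STR, NUM]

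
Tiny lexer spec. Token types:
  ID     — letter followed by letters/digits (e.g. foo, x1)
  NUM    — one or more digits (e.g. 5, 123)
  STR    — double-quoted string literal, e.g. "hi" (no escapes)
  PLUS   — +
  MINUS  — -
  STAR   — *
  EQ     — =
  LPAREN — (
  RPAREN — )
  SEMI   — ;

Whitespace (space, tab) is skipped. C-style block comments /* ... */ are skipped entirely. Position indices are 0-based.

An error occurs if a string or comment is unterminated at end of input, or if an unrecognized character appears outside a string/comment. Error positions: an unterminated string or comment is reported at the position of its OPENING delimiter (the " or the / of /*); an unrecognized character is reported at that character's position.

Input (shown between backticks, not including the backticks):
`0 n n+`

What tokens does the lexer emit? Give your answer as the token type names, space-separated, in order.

pos=0: emit NUM '0' (now at pos=1)
pos=2: emit ID 'n' (now at pos=3)
pos=4: emit ID 'n' (now at pos=5)
pos=5: emit PLUS '+'
DONE. 4 tokens: [NUM, ID, ID, PLUS]

Answer: NUM ID ID PLUS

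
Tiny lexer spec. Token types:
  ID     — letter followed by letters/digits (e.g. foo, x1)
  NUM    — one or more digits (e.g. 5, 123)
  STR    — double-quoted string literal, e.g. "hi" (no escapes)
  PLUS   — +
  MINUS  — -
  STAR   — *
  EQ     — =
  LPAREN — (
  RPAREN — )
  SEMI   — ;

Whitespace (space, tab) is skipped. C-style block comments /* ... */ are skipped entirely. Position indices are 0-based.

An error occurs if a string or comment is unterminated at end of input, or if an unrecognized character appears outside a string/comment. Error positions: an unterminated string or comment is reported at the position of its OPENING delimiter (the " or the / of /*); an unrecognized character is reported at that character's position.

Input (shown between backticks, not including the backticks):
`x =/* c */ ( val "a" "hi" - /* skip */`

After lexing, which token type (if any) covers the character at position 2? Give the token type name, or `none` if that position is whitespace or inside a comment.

Answer: EQ

Derivation:
pos=0: emit ID 'x' (now at pos=1)
pos=2: emit EQ '='
pos=3: enter COMMENT mode (saw '/*')
exit COMMENT mode (now at pos=10)
pos=11: emit LPAREN '('
pos=13: emit ID 'val' (now at pos=16)
pos=17: enter STRING mode
pos=17: emit STR "a" (now at pos=20)
pos=21: enter STRING mode
pos=21: emit STR "hi" (now at pos=25)
pos=26: emit MINUS '-'
pos=28: enter COMMENT mode (saw '/*')
exit COMMENT mode (now at pos=38)
DONE. 7 tokens: [ID, EQ, LPAREN, ID, STR, STR, MINUS]
Position 2: char is '=' -> EQ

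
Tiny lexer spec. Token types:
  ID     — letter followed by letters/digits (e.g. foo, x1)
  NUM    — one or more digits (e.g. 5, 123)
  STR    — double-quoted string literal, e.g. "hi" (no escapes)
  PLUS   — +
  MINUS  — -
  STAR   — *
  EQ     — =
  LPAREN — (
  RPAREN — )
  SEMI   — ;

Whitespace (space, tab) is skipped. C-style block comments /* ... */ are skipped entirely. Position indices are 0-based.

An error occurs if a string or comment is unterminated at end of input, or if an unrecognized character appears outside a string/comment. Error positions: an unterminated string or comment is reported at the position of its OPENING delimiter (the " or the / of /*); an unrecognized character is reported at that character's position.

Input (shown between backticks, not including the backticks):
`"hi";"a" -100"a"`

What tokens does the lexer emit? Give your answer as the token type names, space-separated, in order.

Answer: STR SEMI STR MINUS NUM STR

Derivation:
pos=0: enter STRING mode
pos=0: emit STR "hi" (now at pos=4)
pos=4: emit SEMI ';'
pos=5: enter STRING mode
pos=5: emit STR "a" (now at pos=8)
pos=9: emit MINUS '-'
pos=10: emit NUM '100' (now at pos=13)
pos=13: enter STRING mode
pos=13: emit STR "a" (now at pos=16)
DONE. 6 tokens: [STR, SEMI, STR, MINUS, NUM, STR]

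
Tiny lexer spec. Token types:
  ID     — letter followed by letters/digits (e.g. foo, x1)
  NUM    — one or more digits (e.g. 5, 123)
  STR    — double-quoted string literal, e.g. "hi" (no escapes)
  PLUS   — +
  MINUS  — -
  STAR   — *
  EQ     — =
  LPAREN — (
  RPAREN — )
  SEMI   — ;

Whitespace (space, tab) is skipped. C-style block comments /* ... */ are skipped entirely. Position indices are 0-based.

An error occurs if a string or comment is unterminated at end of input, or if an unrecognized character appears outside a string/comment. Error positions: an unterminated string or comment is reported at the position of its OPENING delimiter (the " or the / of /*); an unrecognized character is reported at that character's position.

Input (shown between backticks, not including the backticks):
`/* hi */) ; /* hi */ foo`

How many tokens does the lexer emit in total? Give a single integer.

Answer: 3

Derivation:
pos=0: enter COMMENT mode (saw '/*')
exit COMMENT mode (now at pos=8)
pos=8: emit RPAREN ')'
pos=10: emit SEMI ';'
pos=12: enter COMMENT mode (saw '/*')
exit COMMENT mode (now at pos=20)
pos=21: emit ID 'foo' (now at pos=24)
DONE. 3 tokens: [RPAREN, SEMI, ID]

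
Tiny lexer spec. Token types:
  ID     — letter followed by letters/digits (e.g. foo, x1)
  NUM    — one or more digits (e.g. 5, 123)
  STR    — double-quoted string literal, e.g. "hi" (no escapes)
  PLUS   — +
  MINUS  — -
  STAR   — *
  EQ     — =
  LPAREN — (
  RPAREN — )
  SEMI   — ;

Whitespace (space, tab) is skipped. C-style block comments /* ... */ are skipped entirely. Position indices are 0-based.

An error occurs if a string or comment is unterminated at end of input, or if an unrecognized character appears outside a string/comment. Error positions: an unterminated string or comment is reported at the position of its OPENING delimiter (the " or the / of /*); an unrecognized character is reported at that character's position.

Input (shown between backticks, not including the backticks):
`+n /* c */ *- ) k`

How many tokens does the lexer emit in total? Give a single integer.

Answer: 6

Derivation:
pos=0: emit PLUS '+'
pos=1: emit ID 'n' (now at pos=2)
pos=3: enter COMMENT mode (saw '/*')
exit COMMENT mode (now at pos=10)
pos=11: emit STAR '*'
pos=12: emit MINUS '-'
pos=14: emit RPAREN ')'
pos=16: emit ID 'k' (now at pos=17)
DONE. 6 tokens: [PLUS, ID, STAR, MINUS, RPAREN, ID]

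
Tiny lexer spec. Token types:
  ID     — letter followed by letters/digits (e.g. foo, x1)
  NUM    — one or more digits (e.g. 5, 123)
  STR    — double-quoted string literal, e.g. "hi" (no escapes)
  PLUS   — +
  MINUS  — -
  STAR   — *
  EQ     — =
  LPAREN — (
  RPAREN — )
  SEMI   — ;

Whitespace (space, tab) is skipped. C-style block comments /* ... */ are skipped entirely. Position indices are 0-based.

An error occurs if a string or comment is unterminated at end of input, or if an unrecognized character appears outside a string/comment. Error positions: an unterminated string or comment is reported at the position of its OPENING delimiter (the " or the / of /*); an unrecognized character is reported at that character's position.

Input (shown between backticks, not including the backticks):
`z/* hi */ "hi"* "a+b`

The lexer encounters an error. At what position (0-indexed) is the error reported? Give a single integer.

pos=0: emit ID 'z' (now at pos=1)
pos=1: enter COMMENT mode (saw '/*')
exit COMMENT mode (now at pos=9)
pos=10: enter STRING mode
pos=10: emit STR "hi" (now at pos=14)
pos=14: emit STAR '*'
pos=16: enter STRING mode
pos=16: ERROR — unterminated string

Answer: 16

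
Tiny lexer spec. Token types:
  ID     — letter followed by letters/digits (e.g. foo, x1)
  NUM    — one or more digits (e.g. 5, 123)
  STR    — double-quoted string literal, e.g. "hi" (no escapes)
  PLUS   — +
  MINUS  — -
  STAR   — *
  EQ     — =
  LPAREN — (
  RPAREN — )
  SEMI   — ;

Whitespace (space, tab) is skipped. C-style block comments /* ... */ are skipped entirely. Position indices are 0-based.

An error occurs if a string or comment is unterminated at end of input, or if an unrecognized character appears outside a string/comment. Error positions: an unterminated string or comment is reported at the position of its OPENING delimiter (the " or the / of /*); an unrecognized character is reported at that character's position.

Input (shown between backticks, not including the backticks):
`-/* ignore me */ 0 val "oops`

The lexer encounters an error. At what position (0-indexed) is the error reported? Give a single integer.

pos=0: emit MINUS '-'
pos=1: enter COMMENT mode (saw '/*')
exit COMMENT mode (now at pos=16)
pos=17: emit NUM '0' (now at pos=18)
pos=19: emit ID 'val' (now at pos=22)
pos=23: enter STRING mode
pos=23: ERROR — unterminated string

Answer: 23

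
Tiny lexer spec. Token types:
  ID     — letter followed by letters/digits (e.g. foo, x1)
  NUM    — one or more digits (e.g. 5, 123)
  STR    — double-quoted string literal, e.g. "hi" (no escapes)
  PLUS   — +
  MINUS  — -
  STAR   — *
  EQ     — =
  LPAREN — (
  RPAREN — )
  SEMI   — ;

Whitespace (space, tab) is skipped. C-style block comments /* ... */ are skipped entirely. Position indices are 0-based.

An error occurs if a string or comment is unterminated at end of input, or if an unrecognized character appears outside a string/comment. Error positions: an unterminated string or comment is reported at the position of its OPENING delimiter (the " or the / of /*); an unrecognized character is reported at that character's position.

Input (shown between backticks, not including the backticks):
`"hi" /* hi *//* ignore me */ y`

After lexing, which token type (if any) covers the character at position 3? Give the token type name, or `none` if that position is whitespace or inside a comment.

pos=0: enter STRING mode
pos=0: emit STR "hi" (now at pos=4)
pos=5: enter COMMENT mode (saw '/*')
exit COMMENT mode (now at pos=13)
pos=13: enter COMMENT mode (saw '/*')
exit COMMENT mode (now at pos=28)
pos=29: emit ID 'y' (now at pos=30)
DONE. 2 tokens: [STR, ID]
Position 3: char is '"' -> STR

Answer: STR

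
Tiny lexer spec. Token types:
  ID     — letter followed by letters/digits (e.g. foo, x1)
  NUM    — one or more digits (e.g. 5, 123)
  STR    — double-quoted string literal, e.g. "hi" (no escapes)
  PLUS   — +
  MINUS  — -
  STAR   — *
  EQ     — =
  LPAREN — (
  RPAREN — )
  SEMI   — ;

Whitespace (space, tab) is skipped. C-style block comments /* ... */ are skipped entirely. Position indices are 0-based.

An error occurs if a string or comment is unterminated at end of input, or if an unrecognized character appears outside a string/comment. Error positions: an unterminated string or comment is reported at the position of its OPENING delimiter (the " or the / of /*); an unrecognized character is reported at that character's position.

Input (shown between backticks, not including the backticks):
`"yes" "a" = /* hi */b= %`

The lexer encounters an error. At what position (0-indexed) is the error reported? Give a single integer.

Answer: 23

Derivation:
pos=0: enter STRING mode
pos=0: emit STR "yes" (now at pos=5)
pos=6: enter STRING mode
pos=6: emit STR "a" (now at pos=9)
pos=10: emit EQ '='
pos=12: enter COMMENT mode (saw '/*')
exit COMMENT mode (now at pos=20)
pos=20: emit ID 'b' (now at pos=21)
pos=21: emit EQ '='
pos=23: ERROR — unrecognized char '%'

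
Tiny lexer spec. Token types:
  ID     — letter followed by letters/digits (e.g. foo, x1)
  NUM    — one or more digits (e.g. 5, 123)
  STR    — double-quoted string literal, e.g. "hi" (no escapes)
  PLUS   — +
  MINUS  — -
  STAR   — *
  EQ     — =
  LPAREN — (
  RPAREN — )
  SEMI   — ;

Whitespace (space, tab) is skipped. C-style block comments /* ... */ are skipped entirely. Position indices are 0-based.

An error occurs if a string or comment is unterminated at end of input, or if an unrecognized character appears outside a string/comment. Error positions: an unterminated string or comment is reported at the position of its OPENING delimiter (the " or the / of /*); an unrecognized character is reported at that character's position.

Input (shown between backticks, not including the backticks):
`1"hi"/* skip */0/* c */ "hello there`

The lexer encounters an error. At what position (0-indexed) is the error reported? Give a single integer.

pos=0: emit NUM '1' (now at pos=1)
pos=1: enter STRING mode
pos=1: emit STR "hi" (now at pos=5)
pos=5: enter COMMENT mode (saw '/*')
exit COMMENT mode (now at pos=15)
pos=15: emit NUM '0' (now at pos=16)
pos=16: enter COMMENT mode (saw '/*')
exit COMMENT mode (now at pos=23)
pos=24: enter STRING mode
pos=24: ERROR — unterminated string

Answer: 24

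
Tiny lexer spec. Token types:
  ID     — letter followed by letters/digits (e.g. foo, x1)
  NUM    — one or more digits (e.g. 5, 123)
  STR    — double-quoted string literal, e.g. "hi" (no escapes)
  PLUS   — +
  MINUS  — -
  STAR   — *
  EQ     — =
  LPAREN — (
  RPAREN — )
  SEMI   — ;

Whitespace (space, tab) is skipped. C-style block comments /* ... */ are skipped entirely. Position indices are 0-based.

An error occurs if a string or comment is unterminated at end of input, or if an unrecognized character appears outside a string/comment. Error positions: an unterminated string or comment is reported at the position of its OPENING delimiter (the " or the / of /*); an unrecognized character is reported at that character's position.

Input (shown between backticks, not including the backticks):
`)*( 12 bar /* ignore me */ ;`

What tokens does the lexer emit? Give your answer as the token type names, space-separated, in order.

pos=0: emit RPAREN ')'
pos=1: emit STAR '*'
pos=2: emit LPAREN '('
pos=4: emit NUM '12' (now at pos=6)
pos=7: emit ID 'bar' (now at pos=10)
pos=11: enter COMMENT mode (saw '/*')
exit COMMENT mode (now at pos=26)
pos=27: emit SEMI ';'
DONE. 6 tokens: [RPAREN, STAR, LPAREN, NUM, ID, SEMI]

Answer: RPAREN STAR LPAREN NUM ID SEMI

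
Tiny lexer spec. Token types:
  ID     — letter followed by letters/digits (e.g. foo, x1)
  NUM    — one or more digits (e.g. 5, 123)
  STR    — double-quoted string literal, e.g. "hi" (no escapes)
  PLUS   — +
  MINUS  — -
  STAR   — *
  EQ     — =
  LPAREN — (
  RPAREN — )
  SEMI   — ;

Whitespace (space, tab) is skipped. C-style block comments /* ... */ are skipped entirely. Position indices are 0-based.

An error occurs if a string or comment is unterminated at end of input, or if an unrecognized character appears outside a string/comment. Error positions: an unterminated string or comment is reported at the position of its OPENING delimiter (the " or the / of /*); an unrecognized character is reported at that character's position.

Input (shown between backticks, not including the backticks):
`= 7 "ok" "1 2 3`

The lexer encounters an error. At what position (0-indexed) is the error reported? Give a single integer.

Answer: 9

Derivation:
pos=0: emit EQ '='
pos=2: emit NUM '7' (now at pos=3)
pos=4: enter STRING mode
pos=4: emit STR "ok" (now at pos=8)
pos=9: enter STRING mode
pos=9: ERROR — unterminated string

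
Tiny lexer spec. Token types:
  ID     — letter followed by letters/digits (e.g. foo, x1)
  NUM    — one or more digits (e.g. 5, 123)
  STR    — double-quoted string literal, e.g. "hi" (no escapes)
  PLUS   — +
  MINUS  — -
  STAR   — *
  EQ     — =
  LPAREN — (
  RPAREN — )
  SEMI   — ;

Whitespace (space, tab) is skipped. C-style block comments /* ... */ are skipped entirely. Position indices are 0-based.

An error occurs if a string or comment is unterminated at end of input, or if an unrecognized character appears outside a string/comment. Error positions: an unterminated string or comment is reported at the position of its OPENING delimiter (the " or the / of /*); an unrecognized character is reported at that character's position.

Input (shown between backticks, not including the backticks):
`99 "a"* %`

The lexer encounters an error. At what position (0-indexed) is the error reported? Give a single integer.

Answer: 8

Derivation:
pos=0: emit NUM '99' (now at pos=2)
pos=3: enter STRING mode
pos=3: emit STR "a" (now at pos=6)
pos=6: emit STAR '*'
pos=8: ERROR — unrecognized char '%'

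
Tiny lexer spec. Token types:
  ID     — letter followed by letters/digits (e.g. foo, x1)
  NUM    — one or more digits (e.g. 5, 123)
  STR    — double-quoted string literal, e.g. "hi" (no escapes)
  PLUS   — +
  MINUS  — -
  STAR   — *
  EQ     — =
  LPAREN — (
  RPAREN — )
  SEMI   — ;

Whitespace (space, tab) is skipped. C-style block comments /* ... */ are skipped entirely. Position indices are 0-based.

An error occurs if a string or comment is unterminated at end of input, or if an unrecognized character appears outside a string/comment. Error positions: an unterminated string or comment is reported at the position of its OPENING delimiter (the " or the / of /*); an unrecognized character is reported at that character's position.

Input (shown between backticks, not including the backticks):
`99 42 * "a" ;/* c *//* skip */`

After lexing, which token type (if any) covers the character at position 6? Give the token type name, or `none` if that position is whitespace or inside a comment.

Answer: STAR

Derivation:
pos=0: emit NUM '99' (now at pos=2)
pos=3: emit NUM '42' (now at pos=5)
pos=6: emit STAR '*'
pos=8: enter STRING mode
pos=8: emit STR "a" (now at pos=11)
pos=12: emit SEMI ';'
pos=13: enter COMMENT mode (saw '/*')
exit COMMENT mode (now at pos=20)
pos=20: enter COMMENT mode (saw '/*')
exit COMMENT mode (now at pos=30)
DONE. 5 tokens: [NUM, NUM, STAR, STR, SEMI]
Position 6: char is '*' -> STAR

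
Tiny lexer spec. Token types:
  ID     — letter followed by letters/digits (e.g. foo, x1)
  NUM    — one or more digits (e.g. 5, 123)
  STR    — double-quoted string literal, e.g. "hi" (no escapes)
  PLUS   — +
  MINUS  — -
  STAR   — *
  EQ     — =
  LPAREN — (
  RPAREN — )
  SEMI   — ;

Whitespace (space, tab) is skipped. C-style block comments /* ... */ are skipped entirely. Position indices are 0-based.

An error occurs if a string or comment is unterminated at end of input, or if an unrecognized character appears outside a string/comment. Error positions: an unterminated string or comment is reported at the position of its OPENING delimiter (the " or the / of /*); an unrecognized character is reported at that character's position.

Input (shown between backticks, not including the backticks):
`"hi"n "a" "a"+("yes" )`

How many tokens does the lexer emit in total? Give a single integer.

Answer: 8

Derivation:
pos=0: enter STRING mode
pos=0: emit STR "hi" (now at pos=4)
pos=4: emit ID 'n' (now at pos=5)
pos=6: enter STRING mode
pos=6: emit STR "a" (now at pos=9)
pos=10: enter STRING mode
pos=10: emit STR "a" (now at pos=13)
pos=13: emit PLUS '+'
pos=14: emit LPAREN '('
pos=15: enter STRING mode
pos=15: emit STR "yes" (now at pos=20)
pos=21: emit RPAREN ')'
DONE. 8 tokens: [STR, ID, STR, STR, PLUS, LPAREN, STR, RPAREN]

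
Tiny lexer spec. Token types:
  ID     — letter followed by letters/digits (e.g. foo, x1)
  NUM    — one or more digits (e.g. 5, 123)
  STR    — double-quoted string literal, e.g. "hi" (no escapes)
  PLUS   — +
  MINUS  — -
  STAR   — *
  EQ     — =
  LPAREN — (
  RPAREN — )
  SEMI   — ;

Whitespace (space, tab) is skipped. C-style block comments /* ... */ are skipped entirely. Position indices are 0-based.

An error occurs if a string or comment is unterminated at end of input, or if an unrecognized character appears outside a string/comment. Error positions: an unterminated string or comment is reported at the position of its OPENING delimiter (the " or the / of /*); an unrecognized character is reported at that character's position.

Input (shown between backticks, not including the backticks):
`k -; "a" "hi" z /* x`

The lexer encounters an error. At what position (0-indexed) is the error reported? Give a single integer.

Answer: 16

Derivation:
pos=0: emit ID 'k' (now at pos=1)
pos=2: emit MINUS '-'
pos=3: emit SEMI ';'
pos=5: enter STRING mode
pos=5: emit STR "a" (now at pos=8)
pos=9: enter STRING mode
pos=9: emit STR "hi" (now at pos=13)
pos=14: emit ID 'z' (now at pos=15)
pos=16: enter COMMENT mode (saw '/*')
pos=16: ERROR — unterminated comment (reached EOF)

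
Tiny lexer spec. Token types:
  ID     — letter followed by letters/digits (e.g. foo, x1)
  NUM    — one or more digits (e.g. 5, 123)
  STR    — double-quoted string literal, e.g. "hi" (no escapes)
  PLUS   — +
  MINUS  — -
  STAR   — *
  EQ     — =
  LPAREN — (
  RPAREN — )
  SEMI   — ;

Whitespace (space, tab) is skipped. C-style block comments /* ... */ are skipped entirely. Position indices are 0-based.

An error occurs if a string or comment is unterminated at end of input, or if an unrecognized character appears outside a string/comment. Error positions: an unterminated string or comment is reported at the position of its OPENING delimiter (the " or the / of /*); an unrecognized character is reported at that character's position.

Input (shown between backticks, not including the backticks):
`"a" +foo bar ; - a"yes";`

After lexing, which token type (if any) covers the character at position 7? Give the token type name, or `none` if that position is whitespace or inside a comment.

pos=0: enter STRING mode
pos=0: emit STR "a" (now at pos=3)
pos=4: emit PLUS '+'
pos=5: emit ID 'foo' (now at pos=8)
pos=9: emit ID 'bar' (now at pos=12)
pos=13: emit SEMI ';'
pos=15: emit MINUS '-'
pos=17: emit ID 'a' (now at pos=18)
pos=18: enter STRING mode
pos=18: emit STR "yes" (now at pos=23)
pos=23: emit SEMI ';'
DONE. 9 tokens: [STR, PLUS, ID, ID, SEMI, MINUS, ID, STR, SEMI]
Position 7: char is 'o' -> ID

Answer: ID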